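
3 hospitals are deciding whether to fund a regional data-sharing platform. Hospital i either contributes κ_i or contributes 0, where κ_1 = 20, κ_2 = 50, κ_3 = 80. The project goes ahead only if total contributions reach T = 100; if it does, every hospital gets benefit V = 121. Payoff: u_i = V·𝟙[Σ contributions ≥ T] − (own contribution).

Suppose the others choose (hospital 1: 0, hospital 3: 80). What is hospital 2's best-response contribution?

Others' total = 80. Contributing 50 brings total to 130 ≥ 100: gain V − κ_2 = 71.
Best response: 50.

50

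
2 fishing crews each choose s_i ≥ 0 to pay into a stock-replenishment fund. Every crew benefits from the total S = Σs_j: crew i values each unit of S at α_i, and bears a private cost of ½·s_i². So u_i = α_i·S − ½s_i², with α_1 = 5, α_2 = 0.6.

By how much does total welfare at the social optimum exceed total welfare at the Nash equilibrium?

Crew i's FOC: ∂u_i/∂s_i = α_i − s_i = 0, so s_i* = α_i.
NE contributions = (5, 0.6); S = 5.6.
W^NE = (Σα)·S − ½Σα_i² = 5.6² − ½·25.36 = 18.68.
Planner sets s_i = Σα_j = 5.6 for every i, so S^SO = 2·5.6 = 11.2.
W^SO = (Σα)·S^SO − ½·2·(Σα)² = (2/2)·5.6² = 31.36.
Deadweight loss = W^SO − W^NE = 12.68.

12.68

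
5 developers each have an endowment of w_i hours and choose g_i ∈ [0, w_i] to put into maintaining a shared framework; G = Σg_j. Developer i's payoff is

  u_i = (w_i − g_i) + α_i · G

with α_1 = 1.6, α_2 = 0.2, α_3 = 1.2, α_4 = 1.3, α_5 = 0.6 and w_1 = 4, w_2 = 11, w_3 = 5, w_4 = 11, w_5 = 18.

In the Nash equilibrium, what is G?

∂u_i/∂g_i = α_i − 1, so developer i contributes w_i if α_i > 1, else 0.
α_i > 1 for i ∈ {1, 3, 4}; NE contributions (4, 0, 5, 11, 0), G = 20.

20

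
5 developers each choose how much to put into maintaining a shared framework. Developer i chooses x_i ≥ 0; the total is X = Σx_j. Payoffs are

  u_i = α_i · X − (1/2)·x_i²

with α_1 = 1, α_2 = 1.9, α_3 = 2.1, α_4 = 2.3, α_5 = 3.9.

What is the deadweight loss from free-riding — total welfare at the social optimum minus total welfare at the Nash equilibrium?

Developer i's FOC: ∂u_i/∂x_i = α_i − x_i = 0, so x_i* = α_i.
NE contributions = (1, 1.9, 2.1, 2.3, 3.9); X = 11.2.
W^NE = (Σα)·X − ½Σα_i² = 11.2² − ½·29.52 = 110.68.
Planner sets x_i = Σα_j = 11.2 for every i, so X^SO = 5·11.2 = 56.
W^SO = (Σα)·X^SO − ½·5·(Σα)² = (5/2)·11.2² = 313.6.
Deadweight loss = W^SO − W^NE = 202.92.

202.92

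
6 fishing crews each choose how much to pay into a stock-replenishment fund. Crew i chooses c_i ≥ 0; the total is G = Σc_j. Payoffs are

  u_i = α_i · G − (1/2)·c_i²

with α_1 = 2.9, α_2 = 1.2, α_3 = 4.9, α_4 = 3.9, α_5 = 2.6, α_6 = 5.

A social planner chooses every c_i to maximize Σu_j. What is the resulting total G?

Planner FOC: ∂(Σu_j)/∂c_i = (Σα_j) − c_i = 0, so c_i^SO = Σα_j = 20.5 for every i; G^SO = 123.

123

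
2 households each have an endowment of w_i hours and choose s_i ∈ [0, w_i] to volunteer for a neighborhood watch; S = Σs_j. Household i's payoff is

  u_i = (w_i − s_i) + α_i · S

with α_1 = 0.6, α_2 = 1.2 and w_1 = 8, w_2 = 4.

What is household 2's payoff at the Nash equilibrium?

4.8

∂u_i/∂s_i = α_i − 1, so household i contributes w_i if α_i > 1, else 0.
α_i > 1 for i ∈ {2}; NE contributions (0, 4), S = 4.
u_2 = (4 − 4) + 1.2·4 = 4.8.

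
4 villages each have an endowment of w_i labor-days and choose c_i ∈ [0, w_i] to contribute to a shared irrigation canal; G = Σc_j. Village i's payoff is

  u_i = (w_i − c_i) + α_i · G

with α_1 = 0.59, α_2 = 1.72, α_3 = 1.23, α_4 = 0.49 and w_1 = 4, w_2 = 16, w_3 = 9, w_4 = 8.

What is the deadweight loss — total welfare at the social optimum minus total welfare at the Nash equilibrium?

∂u_i/∂c_i = α_i − 1, so village i contributes w_i if α_i > 1, else 0.
α_i > 1 for i ∈ {2, 3}; NE contributions (0, 16, 9, 0), G = 25.
W^NE = Σw_i − G^NE + (Σα_i)·G^NE = 37 + 3.03·25 = 112.75.
Planner: ∂(Σu_j)/∂c_i = Σα_j − 1 = 3.03 > 0, so everyone contributes w_i; G^SO = 37, W^SO = 37 + 3.03·37 = 149.11.
Deadweight loss = 36.36.

36.36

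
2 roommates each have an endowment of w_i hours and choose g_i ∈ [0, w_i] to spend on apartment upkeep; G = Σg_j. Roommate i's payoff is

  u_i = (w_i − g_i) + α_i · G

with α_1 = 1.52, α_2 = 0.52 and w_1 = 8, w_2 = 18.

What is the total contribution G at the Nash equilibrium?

8

∂u_i/∂g_i = α_i − 1, so roommate i contributes w_i if α_i > 1, else 0.
α_i > 1 for i ∈ {1}; NE contributions (8, 0), G = 8.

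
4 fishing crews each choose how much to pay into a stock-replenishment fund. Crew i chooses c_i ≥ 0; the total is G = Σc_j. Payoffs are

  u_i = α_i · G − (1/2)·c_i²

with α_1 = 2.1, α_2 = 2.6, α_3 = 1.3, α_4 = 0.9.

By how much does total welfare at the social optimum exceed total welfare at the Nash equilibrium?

54.445

Crew i's FOC: ∂u_i/∂c_i = α_i − c_i = 0, so c_i* = α_i.
NE contributions = (2.1, 2.6, 1.3, 0.9); G = 6.9.
W^NE = (Σα)·G − ½Σα_i² = 6.9² − ½·13.67 = 40.775.
Planner sets c_i = Σα_j = 6.9 for every i, so G^SO = 4·6.9 = 27.6.
W^SO = (Σα)·G^SO − ½·4·(Σα)² = (4/2)·6.9² = 95.22.
Deadweight loss = W^SO − W^NE = 54.445.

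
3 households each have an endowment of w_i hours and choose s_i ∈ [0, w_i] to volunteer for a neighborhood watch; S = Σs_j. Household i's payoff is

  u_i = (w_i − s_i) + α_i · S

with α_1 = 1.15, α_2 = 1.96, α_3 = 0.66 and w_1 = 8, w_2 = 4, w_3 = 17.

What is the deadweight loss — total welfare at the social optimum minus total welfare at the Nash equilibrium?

∂u_i/∂s_i = α_i − 1, so household i contributes w_i if α_i > 1, else 0.
α_i > 1 for i ∈ {1, 2}; NE contributions (8, 4, 0), S = 12.
W^NE = Σw_i − S^NE + (Σα_i)·S^NE = 29 + 2.77·12 = 62.24.
Planner: ∂(Σu_j)/∂s_i = Σα_j − 1 = 2.77 > 0, so everyone contributes w_i; S^SO = 29, W^SO = 29 + 2.77·29 = 109.33.
Deadweight loss = 47.09.

47.09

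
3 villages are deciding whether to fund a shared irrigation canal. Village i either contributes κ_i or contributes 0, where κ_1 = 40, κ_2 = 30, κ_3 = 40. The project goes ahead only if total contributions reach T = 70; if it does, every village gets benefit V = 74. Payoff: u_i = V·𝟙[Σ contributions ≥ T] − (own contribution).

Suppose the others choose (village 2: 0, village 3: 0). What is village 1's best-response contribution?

0

Others' total = 0. Even contributing 40 gives 40 < 70: no benefit either way.
Best response: 0.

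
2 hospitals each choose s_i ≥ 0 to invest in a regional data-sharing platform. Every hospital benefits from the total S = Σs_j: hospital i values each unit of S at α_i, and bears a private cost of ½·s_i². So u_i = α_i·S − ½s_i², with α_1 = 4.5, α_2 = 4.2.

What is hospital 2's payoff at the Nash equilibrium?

27.72

Hospital i's FOC: ∂u_i/∂s_i = α_i − s_i = 0, so s_i* = α_i.
NE contributions = (4.5, 4.2); S = 8.7.
u_2 = α_2·S − ½·(s_2)² = 4.2·8.7 − ½·4.2² = 27.72.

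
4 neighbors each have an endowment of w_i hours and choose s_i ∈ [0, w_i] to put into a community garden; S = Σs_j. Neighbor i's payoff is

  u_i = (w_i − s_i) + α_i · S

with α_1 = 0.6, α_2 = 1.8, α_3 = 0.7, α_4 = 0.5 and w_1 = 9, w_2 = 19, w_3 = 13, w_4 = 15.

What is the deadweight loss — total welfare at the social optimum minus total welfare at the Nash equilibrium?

∂u_i/∂s_i = α_i − 1, so neighbor i contributes w_i if α_i > 1, else 0.
α_i > 1 for i ∈ {2}; NE contributions (0, 19, 0, 0), S = 19.
W^NE = Σw_i − S^NE + (Σα_i)·S^NE = 56 + 2.6·19 = 105.4.
Planner: ∂(Σu_j)/∂s_i = Σα_j − 1 = 2.6 > 0, so everyone contributes w_i; S^SO = 56, W^SO = 56 + 2.6·56 = 201.6.
Deadweight loss = 96.2.

96.2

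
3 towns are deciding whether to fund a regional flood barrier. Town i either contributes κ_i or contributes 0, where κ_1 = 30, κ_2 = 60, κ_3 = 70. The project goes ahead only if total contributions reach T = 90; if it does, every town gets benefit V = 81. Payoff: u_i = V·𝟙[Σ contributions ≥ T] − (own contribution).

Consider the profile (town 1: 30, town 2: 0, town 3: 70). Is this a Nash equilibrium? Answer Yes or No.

Yes

Total = 100 ≥ 90: provided.
Town 1 (pledges 30, payoff 51): dropping to 0 → total 70, payoff 0. No gain.
Town 2 (pledges 0, payoff 81): pledging 60 → total 160, payoff 21. No gain.
Town 3 (pledges 70, payoff 11): dropping to 0 → total 30, payoff 0. No gain.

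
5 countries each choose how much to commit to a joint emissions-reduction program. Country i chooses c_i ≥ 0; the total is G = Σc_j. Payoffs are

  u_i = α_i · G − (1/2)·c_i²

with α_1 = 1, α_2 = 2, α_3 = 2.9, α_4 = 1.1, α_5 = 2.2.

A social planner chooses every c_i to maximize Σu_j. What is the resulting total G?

Planner FOC: ∂(Σu_j)/∂c_i = (Σα_j) − c_i = 0, so c_i^SO = Σα_j = 9.2 for every i; G^SO = 46.

46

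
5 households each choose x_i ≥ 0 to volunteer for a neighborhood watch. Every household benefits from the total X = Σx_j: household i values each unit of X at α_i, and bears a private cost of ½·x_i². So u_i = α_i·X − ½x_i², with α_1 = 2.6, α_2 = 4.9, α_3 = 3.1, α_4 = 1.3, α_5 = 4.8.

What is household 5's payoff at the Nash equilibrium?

68.64

Household i's FOC: ∂u_i/∂x_i = α_i − x_i = 0, so x_i* = α_i.
NE contributions = (2.6, 4.9, 3.1, 1.3, 4.8); X = 16.7.
u_5 = α_5·X − ½·(x_5)² = 4.8·16.7 − ½·4.8² = 68.64.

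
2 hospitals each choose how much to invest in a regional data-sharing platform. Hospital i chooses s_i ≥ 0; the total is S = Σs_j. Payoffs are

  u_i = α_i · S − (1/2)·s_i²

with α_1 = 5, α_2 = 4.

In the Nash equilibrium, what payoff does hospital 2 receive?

Hospital i's FOC: ∂u_i/∂s_i = α_i − s_i = 0, so s_i* = α_i.
NE contributions = (5, 4); S = 9.
u_2 = α_2·S − ½·(s_2)² = 4·9 − ½·4² = 28.

28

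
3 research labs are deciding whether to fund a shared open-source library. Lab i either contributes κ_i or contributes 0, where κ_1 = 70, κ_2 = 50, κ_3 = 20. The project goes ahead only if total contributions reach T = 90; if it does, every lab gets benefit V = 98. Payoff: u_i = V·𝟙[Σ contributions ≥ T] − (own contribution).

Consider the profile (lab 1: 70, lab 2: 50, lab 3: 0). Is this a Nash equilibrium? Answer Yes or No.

Yes

Total = 120 ≥ 90: provided.
Lab 1 (pledges 70, payoff 28): dropping to 0 → total 50, payoff 0. No gain.
Lab 2 (pledges 50, payoff 48): dropping to 0 → total 70, payoff 0. No gain.
Lab 3 (pledges 0, payoff 98): pledging 20 → total 140, payoff 78. No gain.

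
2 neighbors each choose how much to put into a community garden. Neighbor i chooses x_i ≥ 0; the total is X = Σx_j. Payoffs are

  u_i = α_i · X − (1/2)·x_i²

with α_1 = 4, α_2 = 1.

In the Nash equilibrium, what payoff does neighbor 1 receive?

12

Neighbor i's FOC: ∂u_i/∂x_i = α_i − x_i = 0, so x_i* = α_i.
NE contributions = (4, 1); X = 5.
u_1 = α_1·X − ½·(x_1)² = 4·5 − ½·4² = 12.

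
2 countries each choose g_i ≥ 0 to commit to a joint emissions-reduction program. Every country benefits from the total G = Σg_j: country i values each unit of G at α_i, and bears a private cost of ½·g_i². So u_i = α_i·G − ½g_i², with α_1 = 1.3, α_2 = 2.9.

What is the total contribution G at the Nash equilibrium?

Country i's FOC: ∂u_i/∂g_i = α_i − g_i = 0, so g_i* = α_i.
NE contributions = (1.3, 2.9); G = 4.2.

4.2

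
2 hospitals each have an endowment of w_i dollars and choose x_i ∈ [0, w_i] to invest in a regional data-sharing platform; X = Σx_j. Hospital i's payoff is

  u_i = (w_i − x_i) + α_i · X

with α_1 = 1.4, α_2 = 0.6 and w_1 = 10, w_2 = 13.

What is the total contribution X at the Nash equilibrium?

10

∂u_i/∂x_i = α_i − 1, so hospital i contributes w_i if α_i > 1, else 0.
α_i > 1 for i ∈ {1}; NE contributions (10, 0), X = 10.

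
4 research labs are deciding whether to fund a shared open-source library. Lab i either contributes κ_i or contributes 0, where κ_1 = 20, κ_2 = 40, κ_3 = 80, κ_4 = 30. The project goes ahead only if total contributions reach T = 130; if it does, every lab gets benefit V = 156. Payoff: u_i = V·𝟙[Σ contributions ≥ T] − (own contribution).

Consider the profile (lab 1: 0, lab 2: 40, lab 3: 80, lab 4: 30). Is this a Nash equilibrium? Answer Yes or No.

Total = 150 ≥ 130: provided.
Lab 1 (pledges 0, payoff 156): pledging 20 → total 170, payoff 136. No gain.
Lab 2 (pledges 40, payoff 116): dropping to 0 → total 110, payoff 0. No gain.
Lab 3 (pledges 80, payoff 76): dropping to 0 → total 70, payoff 0. No gain.
Lab 4 (pledges 30, payoff 126): dropping to 0 → total 120, payoff 0. No gain.

Yes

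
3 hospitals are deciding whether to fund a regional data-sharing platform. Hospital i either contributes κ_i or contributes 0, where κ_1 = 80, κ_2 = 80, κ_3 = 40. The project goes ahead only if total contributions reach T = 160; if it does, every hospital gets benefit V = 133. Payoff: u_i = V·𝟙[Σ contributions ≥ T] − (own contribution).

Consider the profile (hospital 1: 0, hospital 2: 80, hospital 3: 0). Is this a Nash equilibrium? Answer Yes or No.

Total = 80 < 160: not provided.
Hospital 1 (pledges 0, payoff 0): pledging 80 → total 160, payoff 53. Profitable deviation.

No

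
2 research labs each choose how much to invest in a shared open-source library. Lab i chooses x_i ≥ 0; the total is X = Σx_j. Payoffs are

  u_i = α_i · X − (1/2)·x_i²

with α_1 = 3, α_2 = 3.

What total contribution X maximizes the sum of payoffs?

Planner FOC: ∂(Σu_j)/∂x_i = (Σα_j) − x_i = 0, so x_i^SO = Σα_j = 6 for every i; X^SO = 12.

12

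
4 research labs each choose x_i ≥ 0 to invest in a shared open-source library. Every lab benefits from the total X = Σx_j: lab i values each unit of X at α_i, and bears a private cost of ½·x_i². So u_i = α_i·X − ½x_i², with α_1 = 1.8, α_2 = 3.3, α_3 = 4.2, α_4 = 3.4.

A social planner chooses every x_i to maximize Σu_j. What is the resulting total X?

Planner FOC: ∂(Σu_j)/∂x_i = (Σα_j) − x_i = 0, so x_i^SO = Σα_j = 12.7 for every i; X^SO = 50.8.

50.8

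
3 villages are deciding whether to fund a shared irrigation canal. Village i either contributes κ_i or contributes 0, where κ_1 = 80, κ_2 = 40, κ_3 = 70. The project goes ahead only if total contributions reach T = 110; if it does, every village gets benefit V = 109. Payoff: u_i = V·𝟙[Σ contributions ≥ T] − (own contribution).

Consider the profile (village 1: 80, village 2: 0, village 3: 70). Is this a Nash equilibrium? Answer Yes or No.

Total = 150 ≥ 110: provided.
Village 1 (pledges 80, payoff 29): dropping to 0 → total 70, payoff 0. No gain.
Village 2 (pledges 0, payoff 109): pledging 40 → total 190, payoff 69. No gain.
Village 3 (pledges 70, payoff 39): dropping to 0 → total 80, payoff 0. No gain.

Yes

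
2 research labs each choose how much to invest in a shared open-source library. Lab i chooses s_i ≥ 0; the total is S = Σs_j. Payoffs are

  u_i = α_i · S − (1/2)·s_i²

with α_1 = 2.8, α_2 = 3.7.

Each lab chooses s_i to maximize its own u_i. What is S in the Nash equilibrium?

Lab i's FOC: ∂u_i/∂s_i = α_i − s_i = 0, so s_i* = α_i.
NE contributions = (2.8, 3.7); S = 6.5.

6.5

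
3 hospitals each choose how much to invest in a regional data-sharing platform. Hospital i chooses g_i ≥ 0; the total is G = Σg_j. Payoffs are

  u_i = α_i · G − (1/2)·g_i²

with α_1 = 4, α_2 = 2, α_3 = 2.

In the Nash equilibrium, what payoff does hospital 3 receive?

Hospital i's FOC: ∂u_i/∂g_i = α_i − g_i = 0, so g_i* = α_i.
NE contributions = (4, 2, 2); G = 8.
u_3 = α_3·G − ½·(g_3)² = 2·8 − ½·2² = 14.

14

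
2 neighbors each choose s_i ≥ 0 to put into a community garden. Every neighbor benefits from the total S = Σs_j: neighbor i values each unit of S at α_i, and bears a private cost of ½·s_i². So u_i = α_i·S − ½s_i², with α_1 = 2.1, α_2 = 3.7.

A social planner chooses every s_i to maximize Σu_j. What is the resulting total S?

Planner FOC: ∂(Σu_j)/∂s_i = (Σα_j) − s_i = 0, so s_i^SO = Σα_j = 5.8 for every i; S^SO = 11.6.

11.6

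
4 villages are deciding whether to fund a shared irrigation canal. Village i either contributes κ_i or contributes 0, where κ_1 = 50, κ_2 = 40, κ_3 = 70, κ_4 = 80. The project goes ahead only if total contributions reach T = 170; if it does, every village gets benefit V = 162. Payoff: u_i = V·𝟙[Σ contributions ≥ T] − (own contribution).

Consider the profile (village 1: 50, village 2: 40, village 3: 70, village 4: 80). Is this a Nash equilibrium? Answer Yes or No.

No

Total = 240 ≥ 170: provided.
Village 1 (pledges 50, payoff 112): dropping to 0 → total 190, payoff 162. Profitable deviation.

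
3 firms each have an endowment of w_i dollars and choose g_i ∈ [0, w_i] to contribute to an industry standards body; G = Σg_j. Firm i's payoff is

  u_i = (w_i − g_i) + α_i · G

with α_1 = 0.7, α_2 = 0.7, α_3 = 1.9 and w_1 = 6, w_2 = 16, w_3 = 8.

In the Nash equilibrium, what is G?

∂u_i/∂g_i = α_i − 1, so firm i contributes w_i if α_i > 1, else 0.
α_i > 1 for i ∈ {3}; NE contributions (0, 0, 8), G = 8.

8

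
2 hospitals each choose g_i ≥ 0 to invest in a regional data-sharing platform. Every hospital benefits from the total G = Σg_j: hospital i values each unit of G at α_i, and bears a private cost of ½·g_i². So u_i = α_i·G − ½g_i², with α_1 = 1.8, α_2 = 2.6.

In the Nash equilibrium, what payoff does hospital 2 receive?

8.06

Hospital i's FOC: ∂u_i/∂g_i = α_i − g_i = 0, so g_i* = α_i.
NE contributions = (1.8, 2.6); G = 4.4.
u_2 = α_2·G − ½·(g_2)² = 2.6·4.4 − ½·2.6² = 8.06.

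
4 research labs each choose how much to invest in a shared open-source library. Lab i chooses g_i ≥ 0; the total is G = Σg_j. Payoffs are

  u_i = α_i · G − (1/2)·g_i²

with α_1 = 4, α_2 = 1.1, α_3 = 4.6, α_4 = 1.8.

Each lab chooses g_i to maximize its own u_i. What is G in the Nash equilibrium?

11.5

Lab i's FOC: ∂u_i/∂g_i = α_i − g_i = 0, so g_i* = α_i.
NE contributions = (4, 1.1, 4.6, 1.8); G = 11.5.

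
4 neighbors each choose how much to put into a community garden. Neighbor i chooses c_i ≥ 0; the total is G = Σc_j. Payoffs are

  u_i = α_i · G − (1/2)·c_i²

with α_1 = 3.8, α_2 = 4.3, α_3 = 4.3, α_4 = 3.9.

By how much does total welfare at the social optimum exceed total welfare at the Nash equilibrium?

299.005

Neighbor i's FOC: ∂u_i/∂c_i = α_i − c_i = 0, so c_i* = α_i.
NE contributions = (3.8, 4.3, 4.3, 3.9); G = 16.3.
W^NE = (Σα)·G − ½Σα_i² = 16.3² − ½·66.63 = 232.375.
Planner sets c_i = Σα_j = 16.3 for every i, so G^SO = 4·16.3 = 65.2.
W^SO = (Σα)·G^SO − ½·4·(Σα)² = (4/2)·16.3² = 531.38.
Deadweight loss = W^SO − W^NE = 299.005.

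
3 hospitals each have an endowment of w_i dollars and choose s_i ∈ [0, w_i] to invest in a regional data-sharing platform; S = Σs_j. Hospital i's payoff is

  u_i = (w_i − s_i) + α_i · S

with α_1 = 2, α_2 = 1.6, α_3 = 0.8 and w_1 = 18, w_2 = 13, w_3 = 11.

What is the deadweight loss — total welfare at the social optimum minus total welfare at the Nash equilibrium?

37.4

∂u_i/∂s_i = α_i − 1, so hospital i contributes w_i if α_i > 1, else 0.
α_i > 1 for i ∈ {1, 2}; NE contributions (18, 13, 0), S = 31.
W^NE = Σw_i − S^NE + (Σα_i)·S^NE = 42 + 3.4·31 = 147.4.
Planner: ∂(Σu_j)/∂s_i = Σα_j − 1 = 3.4 > 0, so everyone contributes w_i; S^SO = 42, W^SO = 42 + 3.4·42 = 184.8.
Deadweight loss = 37.4.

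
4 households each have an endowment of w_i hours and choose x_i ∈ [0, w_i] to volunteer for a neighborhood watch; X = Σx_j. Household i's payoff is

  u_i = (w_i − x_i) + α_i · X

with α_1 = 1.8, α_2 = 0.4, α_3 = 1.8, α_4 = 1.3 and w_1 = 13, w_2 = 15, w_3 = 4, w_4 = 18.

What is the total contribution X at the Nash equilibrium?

35

∂u_i/∂x_i = α_i − 1, so household i contributes w_i if α_i > 1, else 0.
α_i > 1 for i ∈ {1, 3, 4}; NE contributions (13, 0, 4, 18), X = 35.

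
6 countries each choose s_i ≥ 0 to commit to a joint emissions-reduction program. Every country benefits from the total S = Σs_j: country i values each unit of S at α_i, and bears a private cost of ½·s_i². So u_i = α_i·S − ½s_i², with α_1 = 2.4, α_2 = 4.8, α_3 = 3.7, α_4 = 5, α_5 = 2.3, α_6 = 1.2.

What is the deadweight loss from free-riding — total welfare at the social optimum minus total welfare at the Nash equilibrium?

Country i's FOC: ∂u_i/∂s_i = α_i − s_i = 0, so s_i* = α_i.
NE contributions = (2.4, 4.8, 3.7, 5, 2.3, 1.2); S = 19.4.
W^NE = (Σα)·S − ½Σα_i² = 19.4² − ½·74.22 = 339.25.
Planner sets s_i = Σα_j = 19.4 for every i, so S^SO = 6·19.4 = 116.4.
W^SO = (Σα)·S^SO − ½·6·(Σα)² = (6/2)·19.4² = 1129.08.
Deadweight loss = W^SO − W^NE = 789.83.

789.83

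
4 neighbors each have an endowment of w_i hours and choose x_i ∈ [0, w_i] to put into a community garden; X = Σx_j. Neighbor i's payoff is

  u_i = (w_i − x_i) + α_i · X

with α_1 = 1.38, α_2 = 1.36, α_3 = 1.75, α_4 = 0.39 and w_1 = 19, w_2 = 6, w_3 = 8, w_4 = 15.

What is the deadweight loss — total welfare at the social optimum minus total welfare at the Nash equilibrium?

∂u_i/∂x_i = α_i − 1, so neighbor i contributes w_i if α_i > 1, else 0.
α_i > 1 for i ∈ {1, 2, 3}; NE contributions (19, 6, 8, 0), X = 33.
W^NE = Σw_i − X^NE + (Σα_i)·X^NE = 48 + 3.88·33 = 176.04.
Planner: ∂(Σu_j)/∂x_i = Σα_j − 1 = 3.88 > 0, so everyone contributes w_i; X^SO = 48, W^SO = 48 + 3.88·48 = 234.24.
Deadweight loss = 58.2.

58.2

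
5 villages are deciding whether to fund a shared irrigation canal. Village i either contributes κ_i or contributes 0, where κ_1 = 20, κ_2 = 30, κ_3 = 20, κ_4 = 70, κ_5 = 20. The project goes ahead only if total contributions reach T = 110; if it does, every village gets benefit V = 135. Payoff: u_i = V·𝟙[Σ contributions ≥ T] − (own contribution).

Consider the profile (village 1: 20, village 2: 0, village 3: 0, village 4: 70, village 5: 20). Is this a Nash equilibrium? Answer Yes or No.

Yes

Total = 110 ≥ 110: provided.
Village 1 (pledges 20, payoff 115): dropping to 0 → total 90, payoff 0. No gain.
Village 2 (pledges 0, payoff 135): pledging 30 → total 140, payoff 105. No gain.
Village 3 (pledges 0, payoff 135): pledging 20 → total 130, payoff 115. No gain.
Village 4 (pledges 70, payoff 65): dropping to 0 → total 40, payoff 0. No gain.
Village 5 (pledges 20, payoff 115): dropping to 0 → total 90, payoff 0. No gain.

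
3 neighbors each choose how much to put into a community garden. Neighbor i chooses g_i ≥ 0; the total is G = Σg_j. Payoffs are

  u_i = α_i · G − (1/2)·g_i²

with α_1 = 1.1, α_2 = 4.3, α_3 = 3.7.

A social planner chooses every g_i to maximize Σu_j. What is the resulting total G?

27.3

Planner FOC: ∂(Σu_j)/∂g_i = (Σα_j) − g_i = 0, so g_i^SO = Σα_j = 9.1 for every i; G^SO = 27.3.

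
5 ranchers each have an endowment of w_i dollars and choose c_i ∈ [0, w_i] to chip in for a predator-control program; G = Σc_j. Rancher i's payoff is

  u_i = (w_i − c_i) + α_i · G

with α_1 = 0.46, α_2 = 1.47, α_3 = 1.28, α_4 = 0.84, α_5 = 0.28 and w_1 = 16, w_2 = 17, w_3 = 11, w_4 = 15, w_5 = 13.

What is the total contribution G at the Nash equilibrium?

28

∂u_i/∂c_i = α_i − 1, so rancher i contributes w_i if α_i > 1, else 0.
α_i > 1 for i ∈ {2, 3}; NE contributions (0, 17, 11, 0, 0), G = 28.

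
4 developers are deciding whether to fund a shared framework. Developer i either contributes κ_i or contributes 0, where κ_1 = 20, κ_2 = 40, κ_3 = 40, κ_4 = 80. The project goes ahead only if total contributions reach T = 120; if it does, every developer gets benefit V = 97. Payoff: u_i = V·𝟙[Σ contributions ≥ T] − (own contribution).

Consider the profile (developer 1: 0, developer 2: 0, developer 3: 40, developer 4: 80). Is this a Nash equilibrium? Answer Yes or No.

Yes

Total = 120 ≥ 120: provided.
Developer 1 (pledges 0, payoff 97): pledging 20 → total 140, payoff 77. No gain.
Developer 2 (pledges 0, payoff 97): pledging 40 → total 160, payoff 57. No gain.
Developer 3 (pledges 40, payoff 57): dropping to 0 → total 80, payoff 0. No gain.
Developer 4 (pledges 80, payoff 17): dropping to 0 → total 40, payoff 0. No gain.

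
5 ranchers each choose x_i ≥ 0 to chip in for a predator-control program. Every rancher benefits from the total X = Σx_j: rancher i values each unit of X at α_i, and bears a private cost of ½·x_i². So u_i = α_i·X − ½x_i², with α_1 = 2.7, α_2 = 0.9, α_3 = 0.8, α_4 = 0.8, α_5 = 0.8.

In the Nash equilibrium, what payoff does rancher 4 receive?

Rancher i's FOC: ∂u_i/∂x_i = α_i − x_i = 0, so x_i* = α_i.
NE contributions = (2.7, 0.9, 0.8, 0.8, 0.8); X = 6.
u_4 = α_4·X − ½·(x_4)² = 0.8·6 − ½·0.8² = 4.48.

4.48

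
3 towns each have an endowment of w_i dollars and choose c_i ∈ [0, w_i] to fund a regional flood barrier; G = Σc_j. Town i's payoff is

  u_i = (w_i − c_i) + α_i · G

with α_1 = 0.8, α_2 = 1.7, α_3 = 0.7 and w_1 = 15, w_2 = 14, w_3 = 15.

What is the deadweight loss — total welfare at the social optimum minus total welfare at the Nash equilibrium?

∂u_i/∂c_i = α_i − 1, so town i contributes w_i if α_i > 1, else 0.
α_i > 1 for i ∈ {2}; NE contributions (0, 14, 0), G = 14.
W^NE = Σw_i − G^NE + (Σα_i)·G^NE = 44 + 2.2·14 = 74.8.
Planner: ∂(Σu_j)/∂c_i = Σα_j − 1 = 2.2 > 0, so everyone contributes w_i; G^SO = 44, W^SO = 44 + 2.2·44 = 140.8.
Deadweight loss = 66.

66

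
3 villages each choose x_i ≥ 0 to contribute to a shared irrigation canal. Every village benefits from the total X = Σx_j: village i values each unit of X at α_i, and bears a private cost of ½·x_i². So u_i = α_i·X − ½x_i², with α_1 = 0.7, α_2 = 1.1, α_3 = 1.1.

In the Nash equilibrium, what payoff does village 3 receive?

2.585

Village i's FOC: ∂u_i/∂x_i = α_i − x_i = 0, so x_i* = α_i.
NE contributions = (0.7, 1.1, 1.1); X = 2.9.
u_3 = α_3·X − ½·(x_3)² = 1.1·2.9 − ½·1.1² = 2.585.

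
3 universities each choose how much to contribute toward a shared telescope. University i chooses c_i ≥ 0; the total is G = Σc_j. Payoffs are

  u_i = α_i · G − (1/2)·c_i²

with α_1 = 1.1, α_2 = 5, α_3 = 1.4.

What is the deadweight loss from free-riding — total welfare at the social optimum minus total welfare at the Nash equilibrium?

University i's FOC: ∂u_i/∂c_i = α_i − c_i = 0, so c_i* = α_i.
NE contributions = (1.1, 5, 1.4); G = 7.5.
W^NE = (Σα)·G − ½Σα_i² = 7.5² − ½·28.17 = 42.165.
Planner sets c_i = Σα_j = 7.5 for every i, so G^SO = 3·7.5 = 22.5.
W^SO = (Σα)·G^SO − ½·3·(Σα)² = (3/2)·7.5² = 84.375.
Deadweight loss = W^SO − W^NE = 42.21.

42.21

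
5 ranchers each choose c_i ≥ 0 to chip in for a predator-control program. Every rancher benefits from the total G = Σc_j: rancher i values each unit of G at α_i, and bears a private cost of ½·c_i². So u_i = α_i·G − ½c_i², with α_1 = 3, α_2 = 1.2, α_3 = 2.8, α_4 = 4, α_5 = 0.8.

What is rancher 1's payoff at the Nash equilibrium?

Rancher i's FOC: ∂u_i/∂c_i = α_i − c_i = 0, so c_i* = α_i.
NE contributions = (3, 1.2, 2.8, 4, 0.8); G = 11.8.
u_1 = α_1·G − ½·(c_1)² = 3·11.8 − ½·3² = 30.9.

30.9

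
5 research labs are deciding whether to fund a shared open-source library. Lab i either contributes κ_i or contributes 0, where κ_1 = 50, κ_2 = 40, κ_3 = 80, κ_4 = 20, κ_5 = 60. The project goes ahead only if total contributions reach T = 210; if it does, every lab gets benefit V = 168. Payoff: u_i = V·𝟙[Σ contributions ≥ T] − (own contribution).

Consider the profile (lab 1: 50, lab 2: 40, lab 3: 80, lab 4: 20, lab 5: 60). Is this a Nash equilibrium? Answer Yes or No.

Total = 250 ≥ 210: provided.
Lab 1 (pledges 50, payoff 118): dropping to 0 → total 200, payoff 0. No gain.
Lab 2 (pledges 40, payoff 128): dropping to 0 → total 210, payoff 168. Profitable deviation.

No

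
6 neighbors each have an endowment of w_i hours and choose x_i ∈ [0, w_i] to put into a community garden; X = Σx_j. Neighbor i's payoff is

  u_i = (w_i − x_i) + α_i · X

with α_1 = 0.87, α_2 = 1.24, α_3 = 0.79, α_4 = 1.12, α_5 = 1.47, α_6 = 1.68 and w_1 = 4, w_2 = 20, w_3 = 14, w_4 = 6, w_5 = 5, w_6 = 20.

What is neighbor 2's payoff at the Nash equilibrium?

∂u_i/∂x_i = α_i − 1, so neighbor i contributes w_i if α_i > 1, else 0.
α_i > 1 for i ∈ {2, 4, 5, 6}; NE contributions (0, 20, 0, 6, 5, 20), X = 51.
u_2 = (20 − 20) + 1.24·51 = 63.24.

63.24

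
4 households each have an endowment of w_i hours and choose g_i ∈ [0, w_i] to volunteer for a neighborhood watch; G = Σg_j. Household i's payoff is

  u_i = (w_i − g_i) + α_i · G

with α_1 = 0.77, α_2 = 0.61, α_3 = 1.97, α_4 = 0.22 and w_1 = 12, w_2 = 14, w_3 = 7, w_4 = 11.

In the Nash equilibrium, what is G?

∂u_i/∂g_i = α_i − 1, so household i contributes w_i if α_i > 1, else 0.
α_i > 1 for i ∈ {3}; NE contributions (0, 0, 7, 0), G = 7.

7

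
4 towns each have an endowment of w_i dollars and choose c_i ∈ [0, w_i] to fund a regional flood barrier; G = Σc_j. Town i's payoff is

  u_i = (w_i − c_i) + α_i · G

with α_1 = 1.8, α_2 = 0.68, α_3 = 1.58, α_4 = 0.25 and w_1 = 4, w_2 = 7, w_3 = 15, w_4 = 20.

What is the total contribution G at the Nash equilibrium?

19

∂u_i/∂c_i = α_i − 1, so town i contributes w_i if α_i > 1, else 0.
α_i > 1 for i ∈ {1, 3}; NE contributions (4, 0, 15, 0), G = 19.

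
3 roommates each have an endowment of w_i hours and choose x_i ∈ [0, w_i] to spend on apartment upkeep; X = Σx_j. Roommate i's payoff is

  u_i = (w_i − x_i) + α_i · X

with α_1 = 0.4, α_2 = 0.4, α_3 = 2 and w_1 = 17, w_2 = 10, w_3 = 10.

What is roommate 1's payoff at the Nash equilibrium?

21

∂u_i/∂x_i = α_i − 1, so roommate i contributes w_i if α_i > 1, else 0.
α_i > 1 for i ∈ {3}; NE contributions (0, 0, 10), X = 10.
u_1 = (17 − 0) + 0.4·10 = 21.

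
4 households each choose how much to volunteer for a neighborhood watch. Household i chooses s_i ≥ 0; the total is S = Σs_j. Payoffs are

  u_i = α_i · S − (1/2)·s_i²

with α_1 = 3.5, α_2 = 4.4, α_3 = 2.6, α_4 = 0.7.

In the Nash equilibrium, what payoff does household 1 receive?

Household i's FOC: ∂u_i/∂s_i = α_i − s_i = 0, so s_i* = α_i.
NE contributions = (3.5, 4.4, 2.6, 0.7); S = 11.2.
u_1 = α_1·S − ½·(s_1)² = 3.5·11.2 − ½·3.5² = 33.075.

33.075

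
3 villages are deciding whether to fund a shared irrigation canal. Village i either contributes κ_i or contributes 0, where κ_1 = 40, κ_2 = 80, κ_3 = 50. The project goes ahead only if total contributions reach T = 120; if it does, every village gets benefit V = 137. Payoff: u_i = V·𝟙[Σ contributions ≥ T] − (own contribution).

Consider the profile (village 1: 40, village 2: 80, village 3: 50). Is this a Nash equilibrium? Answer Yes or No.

No

Total = 170 ≥ 120: provided.
Village 1 (pledges 40, payoff 97): dropping to 0 → total 130, payoff 137. Profitable deviation.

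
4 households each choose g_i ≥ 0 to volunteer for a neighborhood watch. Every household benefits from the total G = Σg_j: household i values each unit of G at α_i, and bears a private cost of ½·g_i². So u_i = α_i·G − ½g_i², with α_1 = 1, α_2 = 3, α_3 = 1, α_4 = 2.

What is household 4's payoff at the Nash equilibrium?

12

Household i's FOC: ∂u_i/∂g_i = α_i − g_i = 0, so g_i* = α_i.
NE contributions = (1, 3, 1, 2); G = 7.
u_4 = α_4·G − ½·(g_4)² = 2·7 − ½·2² = 12.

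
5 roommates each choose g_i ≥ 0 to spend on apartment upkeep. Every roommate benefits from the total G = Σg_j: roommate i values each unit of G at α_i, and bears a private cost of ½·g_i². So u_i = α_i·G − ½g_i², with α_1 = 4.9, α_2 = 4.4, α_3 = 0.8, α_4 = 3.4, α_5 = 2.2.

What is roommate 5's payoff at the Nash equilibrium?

32.12

Roommate i's FOC: ∂u_i/∂g_i = α_i − g_i = 0, so g_i* = α_i.
NE contributions = (4.9, 4.4, 0.8, 3.4, 2.2); G = 15.7.
u_5 = α_5·G − ½·(g_5)² = 2.2·15.7 − ½·2.2² = 32.12.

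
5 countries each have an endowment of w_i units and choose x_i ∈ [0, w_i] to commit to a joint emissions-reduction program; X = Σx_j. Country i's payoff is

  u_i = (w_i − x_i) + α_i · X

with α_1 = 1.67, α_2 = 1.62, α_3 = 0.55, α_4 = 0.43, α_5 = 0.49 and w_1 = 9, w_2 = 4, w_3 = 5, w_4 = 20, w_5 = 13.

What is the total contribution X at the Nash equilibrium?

∂u_i/∂x_i = α_i − 1, so country i contributes w_i if α_i > 1, else 0.
α_i > 1 for i ∈ {1, 2}; NE contributions (9, 4, 0, 0, 0), X = 13.

13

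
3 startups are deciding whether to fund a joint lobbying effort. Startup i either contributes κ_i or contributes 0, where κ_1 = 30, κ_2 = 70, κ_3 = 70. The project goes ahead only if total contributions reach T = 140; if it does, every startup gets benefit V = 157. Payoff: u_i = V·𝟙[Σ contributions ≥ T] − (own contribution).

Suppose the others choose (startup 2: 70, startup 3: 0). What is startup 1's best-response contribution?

0

Others' total = 70. Even contributing 30 gives 100 < 140: no benefit either way.
Best response: 0.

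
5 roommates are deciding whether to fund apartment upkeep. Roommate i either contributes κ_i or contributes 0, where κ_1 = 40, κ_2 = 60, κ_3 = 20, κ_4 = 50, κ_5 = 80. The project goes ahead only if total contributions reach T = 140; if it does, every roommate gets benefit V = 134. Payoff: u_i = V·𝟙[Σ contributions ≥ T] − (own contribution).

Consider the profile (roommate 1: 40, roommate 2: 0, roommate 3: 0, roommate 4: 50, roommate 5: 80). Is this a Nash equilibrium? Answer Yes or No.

Yes

Total = 170 ≥ 140: provided.
Roommate 1 (pledges 40, payoff 94): dropping to 0 → total 130, payoff 0. No gain.
Roommate 2 (pledges 0, payoff 134): pledging 60 → total 230, payoff 74. No gain.
Roommate 3 (pledges 0, payoff 134): pledging 20 → total 190, payoff 114. No gain.
Roommate 4 (pledges 50, payoff 84): dropping to 0 → total 120, payoff 0. No gain.
Roommate 5 (pledges 80, payoff 54): dropping to 0 → total 90, payoff 0. No gain.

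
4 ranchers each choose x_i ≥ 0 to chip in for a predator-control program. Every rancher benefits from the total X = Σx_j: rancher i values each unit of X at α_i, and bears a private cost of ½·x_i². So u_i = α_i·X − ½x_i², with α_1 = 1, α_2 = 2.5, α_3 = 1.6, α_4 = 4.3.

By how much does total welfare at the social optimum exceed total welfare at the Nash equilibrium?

102.51

Rancher i's FOC: ∂u_i/∂x_i = α_i − x_i = 0, so x_i* = α_i.
NE contributions = (1, 2.5, 1.6, 4.3); X = 9.4.
W^NE = (Σα)·X − ½Σα_i² = 9.4² − ½·28.3 = 74.21.
Planner sets x_i = Σα_j = 9.4 for every i, so X^SO = 4·9.4 = 37.6.
W^SO = (Σα)·X^SO − ½·4·(Σα)² = (4/2)·9.4² = 176.72.
Deadweight loss = W^SO − W^NE = 102.51.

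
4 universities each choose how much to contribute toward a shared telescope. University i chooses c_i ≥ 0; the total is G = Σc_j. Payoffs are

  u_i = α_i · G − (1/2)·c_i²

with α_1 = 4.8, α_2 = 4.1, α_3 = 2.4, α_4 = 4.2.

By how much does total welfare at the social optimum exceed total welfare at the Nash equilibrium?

271.875

University i's FOC: ∂u_i/∂c_i = α_i − c_i = 0, so c_i* = α_i.
NE contributions = (4.8, 4.1, 2.4, 4.2); G = 15.5.
W^NE = (Σα)·G − ½Σα_i² = 15.5² − ½·63.25 = 208.625.
Planner sets c_i = Σα_j = 15.5 for every i, so G^SO = 4·15.5 = 62.
W^SO = (Σα)·G^SO − ½·4·(Σα)² = (4/2)·15.5² = 480.5.
Deadweight loss = W^SO − W^NE = 271.875.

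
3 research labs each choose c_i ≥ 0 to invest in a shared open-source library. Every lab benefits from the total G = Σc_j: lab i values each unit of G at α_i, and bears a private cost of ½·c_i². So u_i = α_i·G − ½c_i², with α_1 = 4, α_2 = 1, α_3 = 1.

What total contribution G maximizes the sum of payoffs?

18

Planner FOC: ∂(Σu_j)/∂c_i = (Σα_j) − c_i = 0, so c_i^SO = Σα_j = 6 for every i; G^SO = 18.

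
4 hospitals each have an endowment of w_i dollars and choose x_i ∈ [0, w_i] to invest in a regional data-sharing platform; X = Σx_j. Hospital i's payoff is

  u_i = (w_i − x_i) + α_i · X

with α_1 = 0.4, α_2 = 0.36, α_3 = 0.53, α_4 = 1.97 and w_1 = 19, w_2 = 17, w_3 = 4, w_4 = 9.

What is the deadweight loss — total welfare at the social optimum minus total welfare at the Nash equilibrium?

∂u_i/∂x_i = α_i − 1, so hospital i contributes w_i if α_i > 1, else 0.
α_i > 1 for i ∈ {4}; NE contributions (0, 0, 0, 9), X = 9.
W^NE = Σw_i − X^NE + (Σα_i)·X^NE = 49 + 2.26·9 = 69.34.
Planner: ∂(Σu_j)/∂x_i = Σα_j − 1 = 2.26 > 0, so everyone contributes w_i; X^SO = 49, W^SO = 49 + 2.26·49 = 159.74.
Deadweight loss = 90.4.

90.4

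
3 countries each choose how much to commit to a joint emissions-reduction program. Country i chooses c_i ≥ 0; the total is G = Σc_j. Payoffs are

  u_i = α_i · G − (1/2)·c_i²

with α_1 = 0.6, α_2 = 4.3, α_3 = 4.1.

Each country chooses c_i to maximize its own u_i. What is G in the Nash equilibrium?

9

Country i's FOC: ∂u_i/∂c_i = α_i − c_i = 0, so c_i* = α_i.
NE contributions = (0.6, 4.3, 4.1); G = 9.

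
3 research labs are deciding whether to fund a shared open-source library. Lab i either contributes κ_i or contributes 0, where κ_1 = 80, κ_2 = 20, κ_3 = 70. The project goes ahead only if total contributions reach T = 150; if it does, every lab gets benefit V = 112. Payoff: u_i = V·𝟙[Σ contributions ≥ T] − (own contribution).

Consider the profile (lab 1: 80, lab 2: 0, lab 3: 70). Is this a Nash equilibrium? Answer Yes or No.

Yes

Total = 150 ≥ 150: provided.
Lab 1 (pledges 80, payoff 32): dropping to 0 → total 70, payoff 0. No gain.
Lab 2 (pledges 0, payoff 112): pledging 20 → total 170, payoff 92. No gain.
Lab 3 (pledges 70, payoff 42): dropping to 0 → total 80, payoff 0. No gain.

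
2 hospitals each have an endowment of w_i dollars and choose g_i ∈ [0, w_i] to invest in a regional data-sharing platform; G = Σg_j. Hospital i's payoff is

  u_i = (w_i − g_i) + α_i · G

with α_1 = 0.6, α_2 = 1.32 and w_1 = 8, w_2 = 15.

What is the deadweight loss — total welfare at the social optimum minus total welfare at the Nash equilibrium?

∂u_i/∂g_i = α_i − 1, so hospital i contributes w_i if α_i > 1, else 0.
α_i > 1 for i ∈ {2}; NE contributions (0, 15), G = 15.
W^NE = Σw_i − G^NE + (Σα_i)·G^NE = 23 + 0.92·15 = 36.8.
Planner: ∂(Σu_j)/∂g_i = Σα_j − 1 = 0.92 > 0, so everyone contributes w_i; G^SO = 23, W^SO = 23 + 0.92·23 = 44.16.
Deadweight loss = 7.36.

7.36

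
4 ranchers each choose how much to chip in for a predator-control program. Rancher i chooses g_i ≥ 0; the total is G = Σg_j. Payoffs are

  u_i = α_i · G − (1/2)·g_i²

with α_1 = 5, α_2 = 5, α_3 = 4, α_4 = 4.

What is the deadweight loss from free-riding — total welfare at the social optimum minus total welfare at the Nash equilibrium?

365

Rancher i's FOC: ∂u_i/∂g_i = α_i − g_i = 0, so g_i* = α_i.
NE contributions = (5, 5, 4, 4); G = 18.
W^NE = (Σα)·G − ½Σα_i² = 18² − ½·82 = 283.
Planner sets g_i = Σα_j = 18 for every i, so G^SO = 4·18 = 72.
W^SO = (Σα)·G^SO − ½·4·(Σα)² = (4/2)·18² = 648.
Deadweight loss = W^SO − W^NE = 365.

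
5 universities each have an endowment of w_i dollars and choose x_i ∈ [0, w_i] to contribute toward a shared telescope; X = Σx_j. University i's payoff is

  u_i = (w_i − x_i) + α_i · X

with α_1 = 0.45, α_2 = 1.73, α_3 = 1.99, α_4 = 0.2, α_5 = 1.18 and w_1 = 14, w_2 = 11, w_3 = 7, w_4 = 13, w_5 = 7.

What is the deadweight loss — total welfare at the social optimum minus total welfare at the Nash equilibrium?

122.85

∂u_i/∂x_i = α_i − 1, so university i contributes w_i if α_i > 1, else 0.
α_i > 1 for i ∈ {2, 3, 5}; NE contributions (0, 11, 7, 0, 7), X = 25.
W^NE = Σw_i − X^NE + (Σα_i)·X^NE = 52 + 4.55·25 = 165.75.
Planner: ∂(Σu_j)/∂x_i = Σα_j − 1 = 4.55 > 0, so everyone contributes w_i; X^SO = 52, W^SO = 52 + 4.55·52 = 288.6.
Deadweight loss = 122.85.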